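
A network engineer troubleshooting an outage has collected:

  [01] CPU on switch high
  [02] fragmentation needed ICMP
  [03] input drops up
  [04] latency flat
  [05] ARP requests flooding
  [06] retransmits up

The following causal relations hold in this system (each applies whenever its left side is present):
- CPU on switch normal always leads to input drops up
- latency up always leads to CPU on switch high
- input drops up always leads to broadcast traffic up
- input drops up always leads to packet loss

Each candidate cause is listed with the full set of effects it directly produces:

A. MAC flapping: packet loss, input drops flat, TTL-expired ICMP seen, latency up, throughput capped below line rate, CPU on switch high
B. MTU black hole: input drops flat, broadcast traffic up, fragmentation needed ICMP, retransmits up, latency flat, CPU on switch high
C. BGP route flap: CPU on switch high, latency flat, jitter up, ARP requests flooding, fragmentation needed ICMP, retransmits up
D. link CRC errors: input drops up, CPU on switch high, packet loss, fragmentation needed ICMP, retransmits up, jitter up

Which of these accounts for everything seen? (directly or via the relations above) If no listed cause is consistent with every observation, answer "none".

Testing each hypothesis:
(A) MAC flapping — CPU on switch high yes; fragmentation needed ICMP NO; input drops up NO; latency flat NO; ARP requests flooding NO; retransmits up NO
(B) MTU black hole — CPU on switch high yes; fragmentation needed ICMP yes; input drops up NO; latency flat yes; ARP requests flooding NO; retransmits up yes
(C) BGP route flap — CPU on switch high yes; fragmentation needed ICMP yes; input drops up NO; latency flat yes; ARP requests flooding yes; retransmits up yes
(D) link CRC errors — does not account for latency flat, ARP requests flooding
None of the listed candidates fits everything.

none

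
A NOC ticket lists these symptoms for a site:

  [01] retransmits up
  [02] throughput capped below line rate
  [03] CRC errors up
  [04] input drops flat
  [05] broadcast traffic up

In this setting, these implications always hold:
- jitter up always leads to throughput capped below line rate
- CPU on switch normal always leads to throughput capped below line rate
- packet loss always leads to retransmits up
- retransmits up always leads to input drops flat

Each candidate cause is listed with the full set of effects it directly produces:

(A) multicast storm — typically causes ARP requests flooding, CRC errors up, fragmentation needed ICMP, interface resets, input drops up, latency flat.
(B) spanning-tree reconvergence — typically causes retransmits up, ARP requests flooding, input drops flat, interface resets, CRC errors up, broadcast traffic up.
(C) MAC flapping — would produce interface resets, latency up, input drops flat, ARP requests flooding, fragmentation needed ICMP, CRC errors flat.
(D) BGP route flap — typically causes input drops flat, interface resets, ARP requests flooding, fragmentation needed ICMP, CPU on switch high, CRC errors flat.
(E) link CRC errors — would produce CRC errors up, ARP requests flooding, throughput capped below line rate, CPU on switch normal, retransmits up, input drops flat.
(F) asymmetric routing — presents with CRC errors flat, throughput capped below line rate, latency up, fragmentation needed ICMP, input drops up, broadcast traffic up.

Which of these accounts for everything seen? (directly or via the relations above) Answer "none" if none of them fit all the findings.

For each candidate, compare predicted effects to what was observed:
(A) multicast storm — retransmits up ✗; throughput capped below line rate ✗; CRC errors up ✓; input drops flat ✗; broadcast traffic up ✗
(B) spanning-tree reconvergence — does not account for throughput capped below line rate
(C) MAC flapping — retransmits up ✗; throughput capped below line rate ✗; CRC errors up ✗; input drops flat ✓; broadcast traffic up ✗
(D) BGP route flap — retransmits up ✗; throughput capped below line rate ✗; CRC errors up ✗; input drops flat ✓; broadcast traffic up ✗
(E) link CRC errors — retransmits up ✓; throughput capped below line rate ✓; CRC errors up ✓; input drops flat ✓; broadcast traffic up ✗
(F) asymmetric routing — retransmits up ✗; throughput capped below line rate ✓; CRC errors up ✗; input drops flat ✗; broadcast traffic up ✓
Every candidate fails on at least one observation.

none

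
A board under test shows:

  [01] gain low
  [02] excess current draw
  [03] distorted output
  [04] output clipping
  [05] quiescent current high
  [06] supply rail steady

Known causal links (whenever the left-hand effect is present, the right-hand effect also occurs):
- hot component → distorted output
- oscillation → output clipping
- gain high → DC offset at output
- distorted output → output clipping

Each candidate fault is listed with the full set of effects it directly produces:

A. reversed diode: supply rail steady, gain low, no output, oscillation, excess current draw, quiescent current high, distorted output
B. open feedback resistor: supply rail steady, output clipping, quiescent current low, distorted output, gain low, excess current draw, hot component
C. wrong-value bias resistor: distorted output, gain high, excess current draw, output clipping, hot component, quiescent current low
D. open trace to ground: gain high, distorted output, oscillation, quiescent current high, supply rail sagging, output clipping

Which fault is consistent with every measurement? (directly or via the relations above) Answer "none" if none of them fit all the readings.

Testing each hypothesis:
(A) reversed diode — gain low ✓; excess current draw ✓; distorted output ✓; output clipping ✓ (via distorted output → output clipping); quiescent current high ✓; supply rail steady ✓
(B) open feedback resistor — gain low ✓; excess current draw ✓; distorted output ✓; output clipping ✓; quiescent current high ✗; supply rail steady ✓
(C) wrong-value bias resistor — gain low ✗; excess current draw ✓; distorted output ✓; output clipping ✓; quiescent current high ✗; supply rail steady ✗
(D) open trace to ground — gain low ✗; excess current draw ✗; distorted output ✓; output clipping ✓; quiescent current high ✓; supply rail steady ✗
(A) alone accounts for all the evidence.

A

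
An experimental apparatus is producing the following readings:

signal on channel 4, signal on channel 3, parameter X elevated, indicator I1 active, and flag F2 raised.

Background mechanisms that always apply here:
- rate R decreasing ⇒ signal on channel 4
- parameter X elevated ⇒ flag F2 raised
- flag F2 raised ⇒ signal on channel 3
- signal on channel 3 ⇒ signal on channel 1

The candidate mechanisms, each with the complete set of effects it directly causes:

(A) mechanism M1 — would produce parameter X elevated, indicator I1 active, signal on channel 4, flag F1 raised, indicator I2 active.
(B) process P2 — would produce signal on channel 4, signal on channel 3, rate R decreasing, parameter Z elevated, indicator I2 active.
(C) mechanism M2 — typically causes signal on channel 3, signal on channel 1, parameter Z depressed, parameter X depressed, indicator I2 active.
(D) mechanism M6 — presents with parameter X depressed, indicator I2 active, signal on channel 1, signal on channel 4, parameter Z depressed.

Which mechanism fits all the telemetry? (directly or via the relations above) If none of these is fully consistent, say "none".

Testing each hypothesis:
(A) mechanism M1 — signal on channel 4 ✓; signal on channel 3 ✓ (by parameter X elevated → flag F2 raised → signal on channel 3); parameter X elevated ✓; indicator I1 active ✓; flag F2 raised ✓ (by parameter X elevated → flag F2 raised)
(B) process P2 — does not account for parameter X elevated, indicator I1 active, flag F2 raised
(C) mechanism M2 — fails on signal on channel 4, parameter X elevated, indicator I1 active, flag F2 raised (predicts parameter X depressed, not parameter X elevated)
(D) mechanism M6 — signal on channel 4 ✓; signal on channel 3 ✗; parameter X elevated ✗; indicator I1 active ✗; flag F2 raised ✗
(A) alone accounts for all the evidence.

A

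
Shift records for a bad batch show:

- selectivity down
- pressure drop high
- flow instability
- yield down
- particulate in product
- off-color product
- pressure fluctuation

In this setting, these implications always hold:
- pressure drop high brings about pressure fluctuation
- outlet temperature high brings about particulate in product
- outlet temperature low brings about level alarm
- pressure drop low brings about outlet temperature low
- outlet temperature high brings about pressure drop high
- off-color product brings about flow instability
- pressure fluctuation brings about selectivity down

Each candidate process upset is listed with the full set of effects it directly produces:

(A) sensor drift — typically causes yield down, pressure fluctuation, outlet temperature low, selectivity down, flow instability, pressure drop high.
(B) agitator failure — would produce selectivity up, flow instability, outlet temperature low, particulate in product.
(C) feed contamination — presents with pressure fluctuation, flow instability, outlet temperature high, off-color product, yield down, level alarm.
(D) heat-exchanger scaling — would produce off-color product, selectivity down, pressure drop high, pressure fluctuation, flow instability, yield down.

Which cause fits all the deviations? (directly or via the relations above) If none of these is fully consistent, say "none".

Checking each candidate against the observations:
(A) sensor drift — selectivity down +; pressure drop high +; flow instability +; yield down +; particulate in product -; off-color product -; pressure fluctuation +
(B) agitator failure — fails on selectivity down, pressure drop high, yield down, off-color product, pressure fluctuation (predicts selectivity up, not selectivity down)
(C) feed contamination — accounts for every observation (selectivity down through pressure fluctuation → selectivity down)
(D) heat-exchanger scaling — selectivity down +; pressure drop high +; flow instability +; yield down +; particulate in product -; off-color product +; pressure fluctuation +
(C) is the only candidate with no mismatches.

C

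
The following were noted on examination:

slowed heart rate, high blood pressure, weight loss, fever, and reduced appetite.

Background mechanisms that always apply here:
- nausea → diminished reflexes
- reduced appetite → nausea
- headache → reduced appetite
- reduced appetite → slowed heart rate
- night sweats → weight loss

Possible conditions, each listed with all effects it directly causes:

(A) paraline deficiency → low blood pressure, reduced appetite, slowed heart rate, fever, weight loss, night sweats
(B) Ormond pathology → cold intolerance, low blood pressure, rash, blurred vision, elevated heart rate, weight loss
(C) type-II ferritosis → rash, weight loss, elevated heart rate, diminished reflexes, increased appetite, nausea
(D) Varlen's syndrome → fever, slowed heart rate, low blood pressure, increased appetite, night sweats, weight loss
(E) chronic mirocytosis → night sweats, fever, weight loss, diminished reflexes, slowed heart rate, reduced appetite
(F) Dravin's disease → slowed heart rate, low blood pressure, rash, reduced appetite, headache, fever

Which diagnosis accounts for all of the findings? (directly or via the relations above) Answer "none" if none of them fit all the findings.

Testing each hypothesis:
(A) paraline deficiency — slowed heart rate ✓; high blood pressure ✗; weight loss ✓; fever ✓; reduced appetite ✓
(B) Ormond pathology — fails on slowed heart rate, high blood pressure, fever, reduced appetite (predicts elevated heart rate, not slowed heart rate; predicts low blood pressure, not high blood pressure)
(C) type-II ferritosis — fails on slowed heart rate, high blood pressure, fever, reduced appetite (predicts elevated heart rate, not slowed heart rate; predicts increased appetite, not reduced appetite)
(D) Varlen's syndrome — fails on high blood pressure, reduced appetite (predicts low blood pressure, not high blood pressure; predicts increased appetite, not reduced appetite)
(E) chronic mirocytosis — slowed heart rate ✓; high blood pressure ✗; weight loss ✓; fever ✓; reduced appetite ✓
(F) Dravin's disease — slowed heart rate ✓; high blood pressure ✗; weight loss ✗; fever ✓; reduced appetite ✓
No candidate is consistent with all observations.

none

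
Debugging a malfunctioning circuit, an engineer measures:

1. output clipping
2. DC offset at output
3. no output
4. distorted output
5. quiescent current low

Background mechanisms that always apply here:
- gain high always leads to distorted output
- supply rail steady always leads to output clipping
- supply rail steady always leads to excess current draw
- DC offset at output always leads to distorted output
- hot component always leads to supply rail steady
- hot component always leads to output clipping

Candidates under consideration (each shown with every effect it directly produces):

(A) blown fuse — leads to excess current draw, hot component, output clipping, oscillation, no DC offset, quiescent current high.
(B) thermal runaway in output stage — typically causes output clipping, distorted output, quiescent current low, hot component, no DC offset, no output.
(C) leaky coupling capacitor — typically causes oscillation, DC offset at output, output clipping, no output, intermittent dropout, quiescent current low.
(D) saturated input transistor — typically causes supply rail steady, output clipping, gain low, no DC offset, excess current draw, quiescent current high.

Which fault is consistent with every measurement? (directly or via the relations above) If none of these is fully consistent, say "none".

Testing each hypothesis:
(A) blown fuse — fails on DC offset at output, no output, distorted output, quiescent current low (predicts no DC offset, not DC offset at output; predicts quiescent current high, not quiescent current low)
(B) thermal runaway in output stage — fails on DC offset at output (predicts no DC offset, not DC offset at output)
(C) leaky coupling capacitor — output clipping +; DC offset at output +; no output +; distorted output + (through DC offset at output → distorted output); quiescent current low +
(D) saturated input transistor — fails on DC offset at output, no output, distorted output, quiescent current low (predicts no DC offset, not DC offset at output; predicts quiescent current high, not quiescent current low)
Only (C) is consistent with every observation.

C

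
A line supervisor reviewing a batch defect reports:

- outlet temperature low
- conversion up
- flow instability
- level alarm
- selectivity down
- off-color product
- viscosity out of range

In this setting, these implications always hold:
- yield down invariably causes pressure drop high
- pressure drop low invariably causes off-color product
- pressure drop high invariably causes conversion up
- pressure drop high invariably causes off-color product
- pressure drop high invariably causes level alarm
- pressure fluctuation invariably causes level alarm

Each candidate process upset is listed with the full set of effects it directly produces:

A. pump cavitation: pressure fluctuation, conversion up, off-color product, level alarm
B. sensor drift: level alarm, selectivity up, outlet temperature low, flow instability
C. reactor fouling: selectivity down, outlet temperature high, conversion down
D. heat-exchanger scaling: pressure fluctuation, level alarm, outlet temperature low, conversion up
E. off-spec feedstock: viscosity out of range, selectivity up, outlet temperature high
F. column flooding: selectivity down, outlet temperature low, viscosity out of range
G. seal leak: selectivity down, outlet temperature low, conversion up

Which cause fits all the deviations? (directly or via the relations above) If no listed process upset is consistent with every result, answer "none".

none

For each candidate, compare predicted effects to what was observed:
(A) pump cavitation — does not account for outlet temperature low, flow instability, selectivity down, viscosity out of range
(B) sensor drift — fails on conversion up, selectivity down, off-color product, viscosity out of range (predicts selectivity up, not selectivity down)
(C) reactor fouling — fails on outlet temperature low, conversion up, flow instability, level alarm, off-color product, viscosity out of range (predicts outlet temperature high, not outlet temperature low; predicts conversion down, not conversion up)
(D) heat-exchanger scaling — does not account for flow instability, selectivity down, off-color product, viscosity out of range
(E) off-spec feedstock — fails on outlet temperature low, conversion up, flow instability, level alarm, selectivity down, off-color product (predicts outlet temperature high, not outlet temperature low; predicts selectivity up, not selectivity down)
(F) column flooding — does not account for conversion up, flow instability, level alarm, off-color product
(G) seal leak — outlet temperature low ✓; conversion up ✓; flow instability ✗; level alarm ✗; selectivity down ✓; off-color product ✗; viscosity out of range ✗
None of the listed candidates fits everything.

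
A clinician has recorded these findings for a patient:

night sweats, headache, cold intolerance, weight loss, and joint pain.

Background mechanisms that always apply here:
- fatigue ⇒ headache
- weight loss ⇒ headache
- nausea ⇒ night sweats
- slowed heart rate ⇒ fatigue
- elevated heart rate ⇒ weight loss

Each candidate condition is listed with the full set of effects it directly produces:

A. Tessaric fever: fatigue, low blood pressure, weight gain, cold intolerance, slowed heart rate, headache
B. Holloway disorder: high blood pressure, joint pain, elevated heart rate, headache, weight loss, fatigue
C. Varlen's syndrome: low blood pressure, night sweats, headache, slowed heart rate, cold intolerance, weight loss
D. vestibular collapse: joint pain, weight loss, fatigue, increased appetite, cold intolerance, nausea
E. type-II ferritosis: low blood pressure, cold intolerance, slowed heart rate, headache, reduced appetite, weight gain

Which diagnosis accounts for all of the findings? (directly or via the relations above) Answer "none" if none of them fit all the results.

D

For each candidate, compare predicted effects to what was observed:
(A) Tessaric fever — night sweats NO; headache yes; cold intolerance yes; weight loss NO; joint pain NO
(B) Holloway disorder — does not account for night sweats, cold intolerance
(C) Varlen's syndrome — does not account for joint pain
(D) vestibular collapse — accounts for every observation (night sweats by nausea → night sweats)
(E) type-II ferritosis — night sweats NO; headache yes; cold intolerance yes; weight loss NO; joint pain NO
Only (D) is consistent with every observation.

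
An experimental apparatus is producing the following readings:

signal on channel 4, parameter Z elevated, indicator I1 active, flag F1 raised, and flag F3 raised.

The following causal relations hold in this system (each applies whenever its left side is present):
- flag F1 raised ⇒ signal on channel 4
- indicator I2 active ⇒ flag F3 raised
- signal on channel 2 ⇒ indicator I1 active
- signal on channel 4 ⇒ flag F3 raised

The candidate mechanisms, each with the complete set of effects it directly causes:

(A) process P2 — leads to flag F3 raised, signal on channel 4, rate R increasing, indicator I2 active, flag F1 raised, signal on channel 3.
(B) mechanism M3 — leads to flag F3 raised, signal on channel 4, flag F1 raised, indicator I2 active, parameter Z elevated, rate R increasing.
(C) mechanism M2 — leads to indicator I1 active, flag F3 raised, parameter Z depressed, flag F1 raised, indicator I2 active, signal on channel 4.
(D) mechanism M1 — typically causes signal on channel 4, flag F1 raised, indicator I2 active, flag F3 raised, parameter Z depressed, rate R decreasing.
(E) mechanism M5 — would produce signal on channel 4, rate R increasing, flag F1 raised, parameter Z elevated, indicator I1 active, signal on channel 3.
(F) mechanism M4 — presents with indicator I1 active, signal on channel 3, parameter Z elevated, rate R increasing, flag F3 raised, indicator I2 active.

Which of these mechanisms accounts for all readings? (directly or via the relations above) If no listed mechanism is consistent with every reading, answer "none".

Testing each hypothesis:
(A) process P2 — does not account for parameter Z elevated, indicator I1 active
(B) mechanism M3 — signal on channel 4 yes; parameter Z elevated yes; indicator I1 active NO; flag F1 raised yes; flag F3 raised yes
(C) mechanism M2 — signal on channel 4 yes; parameter Z elevated NO; indicator I1 active yes; flag F1 raised yes; flag F3 raised yes
(D) mechanism M1 — fails on parameter Z elevated, indicator I1 active (predicts parameter Z depressed, not parameter Z elevated)
(E) mechanism M5 — signal on channel 4 yes; parameter Z elevated yes; indicator I1 active yes; flag F1 raised yes; flag F3 raised yes (via signal on channel 4 → flag F3 raised)
(F) mechanism M4 — signal on channel 4 NO; parameter Z elevated yes; indicator I1 active yes; flag F1 raised NO; flag F3 raised yes
(E) is the only candidate with no mismatches.

E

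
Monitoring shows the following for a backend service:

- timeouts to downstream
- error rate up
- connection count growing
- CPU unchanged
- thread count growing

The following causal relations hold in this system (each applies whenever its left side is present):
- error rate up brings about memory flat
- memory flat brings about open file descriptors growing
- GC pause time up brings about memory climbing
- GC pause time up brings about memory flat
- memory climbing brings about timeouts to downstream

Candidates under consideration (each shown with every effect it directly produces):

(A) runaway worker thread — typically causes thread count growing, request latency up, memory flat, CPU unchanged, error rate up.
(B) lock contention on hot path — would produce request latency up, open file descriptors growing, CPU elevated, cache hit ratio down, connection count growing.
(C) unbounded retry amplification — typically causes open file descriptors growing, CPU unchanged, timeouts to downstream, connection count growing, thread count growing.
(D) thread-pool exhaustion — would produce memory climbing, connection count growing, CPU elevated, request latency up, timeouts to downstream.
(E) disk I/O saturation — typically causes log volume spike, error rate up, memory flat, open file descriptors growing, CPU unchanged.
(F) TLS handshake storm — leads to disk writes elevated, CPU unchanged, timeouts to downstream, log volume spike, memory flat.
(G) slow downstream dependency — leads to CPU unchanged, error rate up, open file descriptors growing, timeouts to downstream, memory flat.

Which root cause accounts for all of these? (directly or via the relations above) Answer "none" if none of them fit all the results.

Testing each hypothesis:
(A) runaway worker thread — timeouts to downstream miss; error rate up match; connection count growing miss; CPU unchanged match; thread count growing match
(B) lock contention on hot path — timeouts to downstream miss; error rate up miss; connection count growing match; CPU unchanged miss; thread count growing miss
(C) unbounded retry amplification — timeouts to downstream match; error rate up miss; connection count growing match; CPU unchanged match; thread count growing match
(D) thread-pool exhaustion — timeouts to downstream match; error rate up miss; connection count growing match; CPU unchanged miss; thread count growing miss
(E) disk I/O saturation — timeouts to downstream miss; error rate up match; connection count growing miss; CPU unchanged match; thread count growing miss
(F) TLS handshake storm — does not account for error rate up, connection count growing, thread count growing
(G) slow downstream dependency — timeouts to downstream match; error rate up match; connection count growing miss; CPU unchanged match; thread count growing miss
No candidate is consistent with all observations.

none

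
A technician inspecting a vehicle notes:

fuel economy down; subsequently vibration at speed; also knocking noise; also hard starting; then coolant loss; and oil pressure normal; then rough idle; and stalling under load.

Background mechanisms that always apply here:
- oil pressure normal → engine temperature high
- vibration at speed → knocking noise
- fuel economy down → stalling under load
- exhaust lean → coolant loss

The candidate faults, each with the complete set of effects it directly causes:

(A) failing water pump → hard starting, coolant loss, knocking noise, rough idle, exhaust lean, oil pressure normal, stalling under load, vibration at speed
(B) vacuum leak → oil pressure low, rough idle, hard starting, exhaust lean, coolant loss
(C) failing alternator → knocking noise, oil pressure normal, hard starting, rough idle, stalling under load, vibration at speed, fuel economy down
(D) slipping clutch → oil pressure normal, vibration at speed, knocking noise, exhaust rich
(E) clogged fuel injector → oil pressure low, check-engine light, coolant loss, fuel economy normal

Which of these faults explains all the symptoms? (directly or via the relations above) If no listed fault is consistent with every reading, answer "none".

none

Checking each candidate against the observations:
(A) failing water pump — does not account for fuel economy down
(B) vacuum leak — fuel economy down miss; vibration at speed miss; knocking noise miss; hard starting match; coolant loss match; oil pressure normal miss; rough idle match; stalling under load miss
(C) failing alternator — fuel economy down match; vibration at speed match; knocking noise match; hard starting match; coolant loss miss; oil pressure normal match; rough idle match; stalling under load match
(D) slipping clutch — does not account for fuel economy down, hard starting, coolant loss, rough idle, stalling under load
(E) clogged fuel injector — fuel economy down miss; vibration at speed miss; knocking noise miss; hard starting miss; coolant loss match; oil pressure normal miss; rough idle miss; stalling under load miss
None of the listed candidates fits everything.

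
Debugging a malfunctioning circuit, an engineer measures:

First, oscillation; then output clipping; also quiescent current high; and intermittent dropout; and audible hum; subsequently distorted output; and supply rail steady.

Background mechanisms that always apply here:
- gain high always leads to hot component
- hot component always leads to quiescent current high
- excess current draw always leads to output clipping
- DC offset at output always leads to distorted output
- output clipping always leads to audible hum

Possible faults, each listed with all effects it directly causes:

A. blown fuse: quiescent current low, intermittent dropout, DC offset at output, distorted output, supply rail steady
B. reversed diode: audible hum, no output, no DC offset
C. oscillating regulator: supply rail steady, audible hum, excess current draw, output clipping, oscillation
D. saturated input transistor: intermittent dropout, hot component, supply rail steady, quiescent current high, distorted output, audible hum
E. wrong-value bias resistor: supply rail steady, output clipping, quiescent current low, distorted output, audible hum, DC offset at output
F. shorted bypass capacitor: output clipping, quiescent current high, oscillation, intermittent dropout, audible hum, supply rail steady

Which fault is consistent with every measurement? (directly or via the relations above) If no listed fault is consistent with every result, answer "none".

none

For each candidate, compare predicted effects to what was observed:
(A) blown fuse — fails on oscillation, output clipping, quiescent current high, audible hum (predicts quiescent current low, not quiescent current high)
(B) reversed diode — oscillation ✗; output clipping ✗; quiescent current high ✗; intermittent dropout ✗; audible hum ✓; distorted output ✗; supply rail steady ✗
(C) oscillating regulator — oscillation ✓; output clipping ✓; quiescent current high ✗; intermittent dropout ✗; audible hum ✓; distorted output ✗; supply rail steady ✓
(D) saturated input transistor — does not account for oscillation, output clipping
(E) wrong-value bias resistor — oscillation ✗; output clipping ✓; quiescent current high ✗; intermittent dropout ✗; audible hum ✓; distorted output ✓; supply rail steady ✓
(F) shorted bypass capacitor — does not account for distorted output
Every candidate fails on at least one observation.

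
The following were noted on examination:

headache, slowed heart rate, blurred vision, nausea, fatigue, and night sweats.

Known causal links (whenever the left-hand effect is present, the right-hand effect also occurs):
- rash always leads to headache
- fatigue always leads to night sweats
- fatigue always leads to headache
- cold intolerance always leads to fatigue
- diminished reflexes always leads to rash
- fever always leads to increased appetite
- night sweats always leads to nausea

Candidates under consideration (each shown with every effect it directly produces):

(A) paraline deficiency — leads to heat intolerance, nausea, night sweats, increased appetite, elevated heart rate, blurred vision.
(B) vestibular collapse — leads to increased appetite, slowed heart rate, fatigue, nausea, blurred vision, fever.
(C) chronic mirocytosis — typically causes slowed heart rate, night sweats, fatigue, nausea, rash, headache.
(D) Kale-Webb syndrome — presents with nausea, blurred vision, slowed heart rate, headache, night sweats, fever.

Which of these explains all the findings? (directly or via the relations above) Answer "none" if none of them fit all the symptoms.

Checking each candidate against the observations:
(A) paraline deficiency — headache miss; slowed heart rate miss; blurred vision match; nausea match; fatigue miss; night sweats match
(B) vestibular collapse — headache match (via fatigue → headache); slowed heart rate match; blurred vision match; nausea match; fatigue match; night sweats match (via fatigue → night sweats)
(C) chronic mirocytosis — does not account for blurred vision
(D) Kale-Webb syndrome — does not account for fatigue
Only (B) is consistent with every observation.

B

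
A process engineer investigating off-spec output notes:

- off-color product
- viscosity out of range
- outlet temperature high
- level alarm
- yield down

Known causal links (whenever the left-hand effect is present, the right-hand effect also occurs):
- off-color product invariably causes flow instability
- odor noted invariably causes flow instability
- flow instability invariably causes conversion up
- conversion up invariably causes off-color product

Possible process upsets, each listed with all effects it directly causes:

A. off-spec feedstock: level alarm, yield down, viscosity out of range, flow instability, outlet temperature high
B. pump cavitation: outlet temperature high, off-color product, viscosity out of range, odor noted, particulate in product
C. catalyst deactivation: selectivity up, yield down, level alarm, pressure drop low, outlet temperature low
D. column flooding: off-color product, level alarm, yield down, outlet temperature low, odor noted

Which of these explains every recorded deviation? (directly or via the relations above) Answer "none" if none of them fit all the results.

A

Checking each candidate against the observations:
(A) off-spec feedstock — off-color product + (via flow instability → conversion up → off-color product); viscosity out of range +; outlet temperature high +; level alarm +; yield down +
(B) pump cavitation — does not account for level alarm, yield down
(C) catalyst deactivation — off-color product -; viscosity out of range -; outlet temperature high -; level alarm +; yield down +
(D) column flooding — fails on viscosity out of range, outlet temperature high (predicts outlet temperature low, not outlet temperature high)
(A) alone accounts for all the evidence.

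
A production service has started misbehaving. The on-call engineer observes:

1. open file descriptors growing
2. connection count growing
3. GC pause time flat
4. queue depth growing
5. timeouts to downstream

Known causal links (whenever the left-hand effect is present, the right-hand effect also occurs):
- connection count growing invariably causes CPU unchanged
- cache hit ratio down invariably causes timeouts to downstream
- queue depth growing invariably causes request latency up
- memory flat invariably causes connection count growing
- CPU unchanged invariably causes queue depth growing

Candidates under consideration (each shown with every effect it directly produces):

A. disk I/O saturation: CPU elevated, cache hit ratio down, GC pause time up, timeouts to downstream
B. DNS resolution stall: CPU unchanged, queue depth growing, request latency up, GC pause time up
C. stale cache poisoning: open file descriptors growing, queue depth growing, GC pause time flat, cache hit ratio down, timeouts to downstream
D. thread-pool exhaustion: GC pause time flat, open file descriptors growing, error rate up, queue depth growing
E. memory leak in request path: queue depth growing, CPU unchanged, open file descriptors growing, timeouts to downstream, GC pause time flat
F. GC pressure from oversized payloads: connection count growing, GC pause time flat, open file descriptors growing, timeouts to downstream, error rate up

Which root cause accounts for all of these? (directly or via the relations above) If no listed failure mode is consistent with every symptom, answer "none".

F

For each candidate, compare predicted effects to what was observed:
(A) disk I/O saturation — fails on open file descriptors growing, connection count growing, GC pause time flat, queue depth growing (predicts GC pause time up, not GC pause time flat)
(B) DNS resolution stall — open file descriptors growing miss; connection count growing miss; GC pause time flat miss; queue depth growing match; timeouts to downstream miss
(C) stale cache poisoning — open file descriptors growing match; connection count growing miss; GC pause time flat match; queue depth growing match; timeouts to downstream match
(D) thread-pool exhaustion — open file descriptors growing match; connection count growing miss; GC pause time flat match; queue depth growing match; timeouts to downstream miss
(E) memory leak in request path — open file descriptors growing match; connection count growing miss; GC pause time flat match; queue depth growing match; timeouts to downstream match
(F) GC pressure from oversized payloads — accounts for every observation (queue depth growing through connection count growing → CPU unchanged → queue depth growing)
(F) is the only candidate with no mismatches.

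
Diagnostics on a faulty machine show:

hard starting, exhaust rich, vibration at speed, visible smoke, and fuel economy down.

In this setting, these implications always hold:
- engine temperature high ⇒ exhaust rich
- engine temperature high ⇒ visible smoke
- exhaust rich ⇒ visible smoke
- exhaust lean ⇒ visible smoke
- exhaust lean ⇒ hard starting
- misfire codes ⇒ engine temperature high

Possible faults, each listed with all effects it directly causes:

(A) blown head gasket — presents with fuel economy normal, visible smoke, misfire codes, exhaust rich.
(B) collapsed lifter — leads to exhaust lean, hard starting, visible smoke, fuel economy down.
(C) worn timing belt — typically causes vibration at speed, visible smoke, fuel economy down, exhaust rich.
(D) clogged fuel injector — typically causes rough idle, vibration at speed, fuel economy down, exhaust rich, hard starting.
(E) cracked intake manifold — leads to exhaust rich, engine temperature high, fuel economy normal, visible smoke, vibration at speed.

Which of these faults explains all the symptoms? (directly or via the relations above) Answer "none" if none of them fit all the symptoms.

D

Per-candidate check:
(A) blown head gasket — hard starting NO; exhaust rich yes; vibration at speed NO; visible smoke yes; fuel economy down NO
(B) collapsed lifter — fails on exhaust rich, vibration at speed (predicts exhaust lean, not exhaust rich)
(C) worn timing belt — hard starting NO; exhaust rich yes; vibration at speed yes; visible smoke yes; fuel economy down yes
(D) clogged fuel injector — accounts for every observation (visible smoke via exhaust rich → visible smoke)
(E) cracked intake manifold — fails on hard starting, fuel economy down (predicts fuel economy normal, not fuel economy down)
(D) is the only candidate with no mismatches.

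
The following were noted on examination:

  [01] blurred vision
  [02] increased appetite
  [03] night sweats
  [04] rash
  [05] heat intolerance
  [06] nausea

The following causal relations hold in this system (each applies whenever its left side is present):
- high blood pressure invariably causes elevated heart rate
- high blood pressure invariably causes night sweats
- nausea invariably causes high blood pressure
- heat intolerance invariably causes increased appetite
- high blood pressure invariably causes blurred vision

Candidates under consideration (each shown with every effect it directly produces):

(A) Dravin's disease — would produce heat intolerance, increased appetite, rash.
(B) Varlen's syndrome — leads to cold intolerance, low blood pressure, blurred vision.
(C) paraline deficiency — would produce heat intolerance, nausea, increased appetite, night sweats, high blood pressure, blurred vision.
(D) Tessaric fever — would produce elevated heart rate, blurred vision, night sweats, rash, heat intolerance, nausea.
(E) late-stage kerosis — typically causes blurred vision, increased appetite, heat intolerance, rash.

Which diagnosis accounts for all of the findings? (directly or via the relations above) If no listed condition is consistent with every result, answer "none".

Testing each hypothesis:
(A) Dravin's disease — does not account for blurred vision, night sweats, nausea
(B) Varlen's syndrome — blurred vision match; increased appetite miss; night sweats miss; rash miss; heat intolerance miss; nausea miss
(C) paraline deficiency — does not account for rash
(D) Tessaric fever — accounts for every observation (increased appetite via heat intolerance → increased appetite)
(E) late-stage kerosis — does not account for night sweats, nausea
Only (D) is consistent with every observation.

D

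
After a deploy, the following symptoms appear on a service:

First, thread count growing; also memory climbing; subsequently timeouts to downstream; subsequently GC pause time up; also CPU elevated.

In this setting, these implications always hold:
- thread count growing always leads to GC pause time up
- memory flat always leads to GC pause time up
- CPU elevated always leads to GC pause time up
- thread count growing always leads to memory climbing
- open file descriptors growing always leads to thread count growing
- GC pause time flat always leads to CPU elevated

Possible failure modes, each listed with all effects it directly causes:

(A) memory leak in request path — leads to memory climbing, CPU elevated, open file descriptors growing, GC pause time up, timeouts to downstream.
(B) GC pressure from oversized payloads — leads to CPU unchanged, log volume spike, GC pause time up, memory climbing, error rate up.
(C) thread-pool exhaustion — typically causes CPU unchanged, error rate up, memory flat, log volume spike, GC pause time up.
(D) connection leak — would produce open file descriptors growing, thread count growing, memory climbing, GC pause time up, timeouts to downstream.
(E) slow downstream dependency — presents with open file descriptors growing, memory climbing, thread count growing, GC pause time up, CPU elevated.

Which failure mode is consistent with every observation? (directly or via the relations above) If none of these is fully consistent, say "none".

A

For each candidate, compare predicted effects to what was observed:
(A) memory leak in request path — thread count growing yes (via open file descriptors growing → thread count growing); memory climbing yes; timeouts to downstream yes; GC pause time up yes; CPU elevated yes
(B) GC pressure from oversized payloads — thread count growing NO; memory climbing yes; timeouts to downstream NO; GC pause time up yes; CPU elevated NO
(C) thread-pool exhaustion — thread count growing NO; memory climbing NO; timeouts to downstream NO; GC pause time up yes; CPU elevated NO
(D) connection leak — thread count growing yes; memory climbing yes; timeouts to downstream yes; GC pause time up yes; CPU elevated NO
(E) slow downstream dependency — thread count growing yes; memory climbing yes; timeouts to downstream NO; GC pause time up yes; CPU elevated yes
(A) alone accounts for all the evidence.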